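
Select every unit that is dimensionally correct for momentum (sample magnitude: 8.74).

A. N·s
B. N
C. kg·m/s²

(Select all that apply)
A

momentum has SI base units: kg * m / s

Checking each option against kg * m / s:
  A. N·s: ✓ matches
  B. N: ✗ does not match
  C. kg·m/s²: ✗ does not match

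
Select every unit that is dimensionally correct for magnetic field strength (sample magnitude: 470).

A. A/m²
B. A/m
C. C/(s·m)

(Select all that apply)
B, C

magnetic field strength has SI base units: A / m

Checking each option against A / m:
  A. A/m²: ✗ does not match
  B. A/m: ✓ matches
  C. C/(s·m): ✓ matches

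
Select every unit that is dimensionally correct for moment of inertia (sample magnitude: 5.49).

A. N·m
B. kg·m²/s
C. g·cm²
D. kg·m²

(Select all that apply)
C, D

moment of inertia has SI base units: kg * m^2

Checking each option against kg * m^2:
  A. N·m: ✗ does not match
  B. kg·m²/s: ✗ does not match
  C. g·cm²: ✓ matches
  D. kg·m²: ✓ matches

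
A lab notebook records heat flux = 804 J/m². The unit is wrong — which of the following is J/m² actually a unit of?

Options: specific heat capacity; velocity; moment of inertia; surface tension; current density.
surface tension

heat flux should have units dimensionally equivalent to kg / s^3 (e.g. W/m²).
The given unit 'J/m²' reduces to kg / s^2. Of the listed options, that is the dimensionality of surface tension.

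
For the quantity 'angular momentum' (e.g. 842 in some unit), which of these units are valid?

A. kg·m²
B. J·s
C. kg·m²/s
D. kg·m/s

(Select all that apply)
B, C

angular momentum has SI base units: kg * m^2 / s

Checking each option against kg * m^2 / s:
  A. kg·m²: ✗ does not match
  B. J·s: ✓ matches
  C. kg·m²/s: ✓ matches
  D. kg·m/s: ✗ does not match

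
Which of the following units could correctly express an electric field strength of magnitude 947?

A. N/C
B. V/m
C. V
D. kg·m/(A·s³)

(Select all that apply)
A, B, D

electric field strength has SI base units: kg * m / (A * s^3)

Checking each option against kg * m / (A * s^3):
  A. N/C: ✓ matches
  B. V/m: ✓ matches
  C. V: ✗ does not match
  D. kg·m/(A·s³): ✓ matches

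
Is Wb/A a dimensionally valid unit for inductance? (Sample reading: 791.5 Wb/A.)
Yes

inductance has SI base units: kg * m^2 / (A^2 * s^2)
Wb/A reduces to the same SI base units, so it is a valid unit for inductance.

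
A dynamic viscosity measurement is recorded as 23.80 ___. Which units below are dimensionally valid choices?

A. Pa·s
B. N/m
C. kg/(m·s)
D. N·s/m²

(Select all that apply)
A, C, D

dynamic viscosity has SI base units: kg / (m * s)

Checking each option against kg / (m * s):
  A. Pa·s: ✓ matches
  B. N/m: ✗ does not match
  C. kg/(m·s): ✓ matches
  D. N·s/m²: ✓ matches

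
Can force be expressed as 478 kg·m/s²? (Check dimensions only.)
Yes

force has SI base units: kg * m / s^2
kg·m/s² reduces to the same SI base units, so it is a valid unit for force.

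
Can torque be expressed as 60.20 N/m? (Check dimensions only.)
No

torque has SI base units: kg * m^2 / s^2
N/m does NOT reduce to kg * m^2 / s^2; a valid unit for torque would be e.g. N·m.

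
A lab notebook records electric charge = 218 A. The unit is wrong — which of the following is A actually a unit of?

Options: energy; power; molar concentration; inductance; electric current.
electric current

electric charge should have units dimensionally equivalent to A * s (e.g. C).
The given unit 'A' reduces to A. Of the listed options, that is the dimensionality of electric current.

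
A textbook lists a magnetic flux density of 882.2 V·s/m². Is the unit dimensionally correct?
Yes

magnetic flux density has SI base units: kg / (A * s^2)
V·s/m² reduces to the same SI base units, so it is a valid unit for magnetic flux density.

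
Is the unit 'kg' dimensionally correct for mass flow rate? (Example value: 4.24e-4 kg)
No

mass flow rate has SI base units: kg / s
kg does NOT reduce to kg / s; a valid unit for mass flow rate would be e.g. kg/s.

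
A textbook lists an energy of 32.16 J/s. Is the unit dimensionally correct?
No

energy has SI base units: kg * m^2 / s^2
J/s does NOT reduce to kg * m^2 / s^2; a valid unit for energy would be e.g. J.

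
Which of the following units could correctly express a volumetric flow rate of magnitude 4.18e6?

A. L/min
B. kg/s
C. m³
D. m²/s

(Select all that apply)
A

volumetric flow rate has SI base units: m^3 / s

Checking each option against m^3 / s:
  A. L/min: ✓ matches
  B. kg/s: ✗ does not match
  C. m³: ✗ does not match
  D. m²/s: ✗ does not match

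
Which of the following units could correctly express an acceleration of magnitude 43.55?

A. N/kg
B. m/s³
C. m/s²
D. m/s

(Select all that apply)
A, C

acceleration has SI base units: m / s^2

Checking each option against m / s^2:
  A. N/kg: ✓ matches
  B. m/s³: ✗ does not match
  C. m/s²: ✓ matches
  D. m/s: ✗ does not match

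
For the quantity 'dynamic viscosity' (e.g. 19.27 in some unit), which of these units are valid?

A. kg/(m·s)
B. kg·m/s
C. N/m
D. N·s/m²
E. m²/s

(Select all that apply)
A, D

dynamic viscosity has SI base units: kg / (m * s)

Checking each option against kg / (m * s):
  A. kg/(m·s): ✓ matches
  B. kg·m/s: ✗ does not match
  C. N/m: ✗ does not match
  D. N·s/m²: ✓ matches
  E. m²/s: ✗ does not match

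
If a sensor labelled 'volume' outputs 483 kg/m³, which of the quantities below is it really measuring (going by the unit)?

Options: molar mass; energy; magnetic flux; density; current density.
density

volume should have units dimensionally equivalent to m^3 (e.g. m³).
The given unit 'kg/m³' reduces to kg / m^3. Of the listed options, that is the dimensionality of density.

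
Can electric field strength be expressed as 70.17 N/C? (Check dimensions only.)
Yes

electric field strength has SI base units: kg * m / (A * s^3)
N/C reduces to the same SI base units, so it is a valid unit for electric field strength.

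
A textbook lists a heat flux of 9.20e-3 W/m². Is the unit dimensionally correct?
Yes

heat flux has SI base units: kg / s^3
W/m² reduces to the same SI base units, so it is a valid unit for heat flux.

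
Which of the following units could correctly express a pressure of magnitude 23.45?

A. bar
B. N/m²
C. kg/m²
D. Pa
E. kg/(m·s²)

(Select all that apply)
A, B, D, E

pressure has SI base units: kg / (m * s^2)

Checking each option against kg / (m * s^2):
  A. bar: ✓ matches
  B. N/m²: ✓ matches
  C. kg/m²: ✗ does not match
  D. Pa: ✓ matches
  E. kg/(m·s²): ✓ matches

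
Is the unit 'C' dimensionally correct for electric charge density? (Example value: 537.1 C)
No

electric charge density has SI base units: A * s / m^3
C does NOT reduce to A * s / m^3; a valid unit for electric charge density would be e.g. C/m³.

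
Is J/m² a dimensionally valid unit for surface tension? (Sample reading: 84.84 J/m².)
Yes

surface tension has SI base units: kg / s^2
J/m² reduces to the same SI base units, so it is a valid unit for surface tension.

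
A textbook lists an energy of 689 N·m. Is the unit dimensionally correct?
Yes

energy has SI base units: kg * m^2 / s^2
N·m reduces to the same SI base units, so it is a valid unit for energy.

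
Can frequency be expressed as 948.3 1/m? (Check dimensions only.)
No

frequency has SI base units: 1 / s
1/m does NOT reduce to 1 / s; a valid unit for frequency would be e.g. Hz.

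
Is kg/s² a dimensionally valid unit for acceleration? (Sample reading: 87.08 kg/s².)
No

acceleration has SI base units: m / s^2
kg/s² does NOT reduce to m / s^2; a valid unit for acceleration would be e.g. m/s².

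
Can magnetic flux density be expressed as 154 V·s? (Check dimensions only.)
No

magnetic flux density has SI base units: kg / (A * s^2)
V·s does NOT reduce to kg / (A * s^2); a valid unit for magnetic flux density would be e.g. T.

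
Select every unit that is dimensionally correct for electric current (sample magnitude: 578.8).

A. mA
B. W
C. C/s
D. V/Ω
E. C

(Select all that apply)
A, C, D

electric current has SI base units: A

Checking each option against A:
  A. mA: ✓ matches
  B. W: ✗ does not match
  C. C/s: ✓ matches
  D. V/Ω: ✓ matches
  E. C: ✗ does not match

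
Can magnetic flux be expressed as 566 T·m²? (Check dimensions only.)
Yes

magnetic flux has SI base units: kg * m^2 / (A * s^2)
T·m² reduces to the same SI base units, so it is a valid unit for magnetic flux.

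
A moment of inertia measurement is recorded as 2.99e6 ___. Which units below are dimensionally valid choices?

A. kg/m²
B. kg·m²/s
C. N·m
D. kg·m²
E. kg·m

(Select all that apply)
D

moment of inertia has SI base units: kg * m^2

Checking each option against kg * m^2:
  A. kg/m²: ✗ does not match
  B. kg·m²/s: ✗ does not match
  C. N·m: ✗ does not match
  D. kg·m²: ✓ matches
  E. kg·m: ✗ does not match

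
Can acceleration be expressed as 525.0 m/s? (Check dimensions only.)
No

acceleration has SI base units: m / s^2
m/s does NOT reduce to m / s^2; a valid unit for acceleration would be e.g. m/s².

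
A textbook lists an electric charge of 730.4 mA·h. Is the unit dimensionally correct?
Yes

electric charge has SI base units: A * s
mA·h reduces to the same SI base units, so it is a valid unit for electric charge.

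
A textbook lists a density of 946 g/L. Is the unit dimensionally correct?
Yes

density has SI base units: kg / m^3
g/L reduces to the same SI base units, so it is a valid unit for density.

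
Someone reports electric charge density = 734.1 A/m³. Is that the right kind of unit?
No

electric charge density has SI base units: A * s / m^3
A/m³ does NOT reduce to A * s / m^3; a valid unit for electric charge density would be e.g. C/m³.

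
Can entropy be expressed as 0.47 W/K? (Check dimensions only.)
No

entropy has SI base units: kg * m^2 / (s^2 * K)
W/K does NOT reduce to kg * m^2 / (s^2 * K); a valid unit for entropy would be e.g. J/K.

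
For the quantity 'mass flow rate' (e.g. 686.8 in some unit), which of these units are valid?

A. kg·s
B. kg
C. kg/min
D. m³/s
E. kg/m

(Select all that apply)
C

mass flow rate has SI base units: kg / s

Checking each option against kg / s:
  A. kg·s: ✗ does not match
  B. kg: ✗ does not match
  C. kg/min: ✓ matches
  D. m³/s: ✗ does not match
  E. kg/m: ✗ does not match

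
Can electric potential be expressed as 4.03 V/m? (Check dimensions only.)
No

electric potential has SI base units: kg * m^2 / (A * s^3)
V/m does NOT reduce to kg * m^2 / (A * s^3); a valid unit for electric potential would be e.g. V.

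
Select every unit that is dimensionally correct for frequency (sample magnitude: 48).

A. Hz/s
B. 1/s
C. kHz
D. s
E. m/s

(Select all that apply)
B, C

frequency has SI base units: 1 / s

Checking each option against 1 / s:
  A. Hz/s: ✗ does not match
  B. 1/s: ✓ matches
  C. kHz: ✓ matches
  D. s: ✗ does not match
  E. m/s: ✗ does not match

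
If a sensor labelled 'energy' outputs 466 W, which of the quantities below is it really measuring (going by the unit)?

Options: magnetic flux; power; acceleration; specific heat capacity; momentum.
power

energy should have units dimensionally equivalent to kg * m^2 / s^2 (e.g. J).
The given unit 'W' reduces to kg * m^2 / s^3. Of the listed options, that is the dimensionality of power.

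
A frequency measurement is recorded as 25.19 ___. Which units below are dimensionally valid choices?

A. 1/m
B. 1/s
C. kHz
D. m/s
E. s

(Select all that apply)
B, C

frequency has SI base units: 1 / s

Checking each option against 1 / s:
  A. 1/m: ✗ does not match
  B. 1/s: ✓ matches
  C. kHz: ✓ matches
  D. m/s: ✗ does not match
  E. s: ✗ does not match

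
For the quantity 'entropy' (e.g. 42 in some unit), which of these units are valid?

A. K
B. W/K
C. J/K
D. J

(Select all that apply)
C

entropy has SI base units: kg * m^2 / (s^2 * K)

Checking each option against kg * m^2 / (s^2 * K):
  A. K: ✗ does not match
  B. W/K: ✗ does not match
  C. J/K: ✓ matches
  D. J: ✗ does not match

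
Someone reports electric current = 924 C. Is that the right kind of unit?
No

electric current has SI base units: A
C does NOT reduce to A; a valid unit for electric current would be e.g. A.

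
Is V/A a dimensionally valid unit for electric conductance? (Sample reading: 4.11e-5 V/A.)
No

electric conductance has SI base units: A^2 * s^3 / (kg * m^2)
V/A does NOT reduce to A^2 * s^3 / (kg * m^2); a valid unit for electric conductance would be e.g. S.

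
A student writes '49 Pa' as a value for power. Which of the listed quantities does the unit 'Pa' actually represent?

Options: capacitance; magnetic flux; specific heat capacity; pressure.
pressure

power should have units dimensionally equivalent to kg * m^2 / s^3 (e.g. W).
The given unit 'Pa' reduces to kg / (m * s^2). Of the listed options, that is the dimensionality of pressure.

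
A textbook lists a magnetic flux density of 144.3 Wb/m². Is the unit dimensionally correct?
Yes

magnetic flux density has SI base units: kg / (A * s^2)
Wb/m² reduces to the same SI base units, so it is a valid unit for magnetic flux density.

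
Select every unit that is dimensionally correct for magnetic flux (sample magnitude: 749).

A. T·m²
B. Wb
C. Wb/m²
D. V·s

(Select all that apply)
A, B, D

magnetic flux has SI base units: kg * m^2 / (A * s^2)

Checking each option against kg * m^2 / (A * s^2):
  A. T·m²: ✓ matches
  B. Wb: ✓ matches
  C. Wb/m²: ✗ does not match
  D. V·s: ✓ matches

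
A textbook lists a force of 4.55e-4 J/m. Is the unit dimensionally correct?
Yes

force has SI base units: kg * m / s^2
J/m reduces to the same SI base units, so it is a valid unit for force.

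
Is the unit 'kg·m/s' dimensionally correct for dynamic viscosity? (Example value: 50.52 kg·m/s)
No

dynamic viscosity has SI base units: kg / (m * s)
kg·m/s does NOT reduce to kg / (m * s); a valid unit for dynamic viscosity would be e.g. Pa·s.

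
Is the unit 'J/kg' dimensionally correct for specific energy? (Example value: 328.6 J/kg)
Yes

specific energy has SI base units: m^2 / s^2
J/kg reduces to the same SI base units, so it is a valid unit for specific energy.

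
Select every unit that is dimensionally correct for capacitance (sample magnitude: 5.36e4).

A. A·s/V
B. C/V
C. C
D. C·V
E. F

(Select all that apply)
A, B, E

capacitance has SI base units: A^2 * s^4 / (kg * m^2)

Checking each option against A^2 * s^4 / (kg * m^2):
  A. A·s/V: ✓ matches
  B. C/V: ✓ matches
  C. C: ✗ does not match
  D. C·V: ✗ does not match
  E. F: ✓ matches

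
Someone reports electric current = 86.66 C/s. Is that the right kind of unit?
Yes

electric current has SI base units: A
C/s reduces to the same SI base units, so it is a valid unit for electric current.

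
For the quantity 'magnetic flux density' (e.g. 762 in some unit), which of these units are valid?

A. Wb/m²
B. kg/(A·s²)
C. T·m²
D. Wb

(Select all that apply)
A, B

magnetic flux density has SI base units: kg / (A * s^2)

Checking each option against kg / (A * s^2):
  A. Wb/m²: ✓ matches
  B. kg/(A·s²): ✓ matches
  C. T·m²: ✗ does not match
  D. Wb: ✗ does not match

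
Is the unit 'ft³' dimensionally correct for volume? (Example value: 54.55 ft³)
Yes

volume has SI base units: m^3
ft³ reduces to the same SI base units, so it is a valid unit for volume.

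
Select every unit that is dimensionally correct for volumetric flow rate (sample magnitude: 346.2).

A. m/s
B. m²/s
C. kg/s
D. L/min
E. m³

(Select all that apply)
D

volumetric flow rate has SI base units: m^3 / s

Checking each option against m^3 / s:
  A. m/s: ✗ does not match
  B. m²/s: ✗ does not match
  C. kg/s: ✗ does not match
  D. L/min: ✓ matches
  E. m³: ✗ does not match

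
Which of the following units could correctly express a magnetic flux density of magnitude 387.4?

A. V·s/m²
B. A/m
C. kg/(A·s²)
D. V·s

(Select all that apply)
A, C

magnetic flux density has SI base units: kg / (A * s^2)

Checking each option against kg / (A * s^2):
  A. V·s/m²: ✓ matches
  B. A/m: ✗ does not match
  C. kg/(A·s²): ✓ matches
  D. V·s: ✗ does not match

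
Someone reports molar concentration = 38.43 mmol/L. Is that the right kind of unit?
Yes

molar concentration has SI base units: mol / m^3
mmol/L reduces to the same SI base units, so it is a valid unit for molar concentration.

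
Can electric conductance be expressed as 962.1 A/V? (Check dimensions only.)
Yes

electric conductance has SI base units: A^2 * s^3 / (kg * m^2)
A/V reduces to the same SI base units, so it is a valid unit for electric conductance.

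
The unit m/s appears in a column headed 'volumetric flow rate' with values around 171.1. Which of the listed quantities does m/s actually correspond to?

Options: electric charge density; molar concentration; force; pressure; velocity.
velocity

volumetric flow rate should have units dimensionally equivalent to m^3 / s (e.g. m³/s).
The given unit 'm/s' reduces to m / s. Of the listed options, that is the dimensionality of velocity.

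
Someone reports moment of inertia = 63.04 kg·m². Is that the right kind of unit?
Yes

moment of inertia has SI base units: kg * m^2
kg·m² reduces to the same SI base units, so it is a valid unit for moment of inertia.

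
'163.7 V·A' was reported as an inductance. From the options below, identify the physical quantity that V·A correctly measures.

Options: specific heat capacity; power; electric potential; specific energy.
power

inductance should have units dimensionally equivalent to kg * m^2 / (A^2 * s^2) (e.g. H).
The given unit 'V·A' reduces to kg * m^2 / s^3. Of the listed options, that is the dimensionality of power.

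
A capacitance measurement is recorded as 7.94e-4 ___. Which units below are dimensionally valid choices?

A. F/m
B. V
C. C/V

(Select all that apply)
C

capacitance has SI base units: A^2 * s^4 / (kg * m^2)

Checking each option against A^2 * s^4 / (kg * m^2):
  A. F/m: ✗ does not match
  B. V: ✗ does not match
  C. C/V: ✓ matches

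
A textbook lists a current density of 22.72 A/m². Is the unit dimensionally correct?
Yes

current density has SI base units: A / m^2
A/m² reduces to the same SI base units, so it is a valid unit for current density.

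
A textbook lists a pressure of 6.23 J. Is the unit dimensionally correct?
No

pressure has SI base units: kg / (m * s^2)
J does NOT reduce to kg / (m * s^2); a valid unit for pressure would be e.g. Pa.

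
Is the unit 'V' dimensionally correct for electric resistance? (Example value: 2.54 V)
No

electric resistance has SI base units: kg * m^2 / (A^2 * s^3)
V does NOT reduce to kg * m^2 / (A^2 * s^3); a valid unit for electric resistance would be e.g. Ω.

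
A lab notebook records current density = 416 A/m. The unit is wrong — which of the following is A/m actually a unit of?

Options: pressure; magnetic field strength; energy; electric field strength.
magnetic field strength

current density should have units dimensionally equivalent to A / m^2 (e.g. A/m²).
The given unit 'A/m' reduces to A / m. Of the listed options, that is the dimensionality of magnetic field strength.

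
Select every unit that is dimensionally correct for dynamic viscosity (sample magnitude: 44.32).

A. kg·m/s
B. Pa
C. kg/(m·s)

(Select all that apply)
C

dynamic viscosity has SI base units: kg / (m * s)

Checking each option against kg / (m * s):
  A. kg·m/s: ✗ does not match
  B. Pa: ✗ does not match
  C. kg/(m·s): ✓ matches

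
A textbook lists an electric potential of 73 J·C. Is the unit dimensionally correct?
No

electric potential has SI base units: kg * m^2 / (A * s^3)
J·C does NOT reduce to kg * m^2 / (A * s^3); a valid unit for electric potential would be e.g. V.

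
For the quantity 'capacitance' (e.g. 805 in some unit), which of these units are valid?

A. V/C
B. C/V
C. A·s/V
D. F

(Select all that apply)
B, C, D

capacitance has SI base units: A^2 * s^4 / (kg * m^2)

Checking each option against A^2 * s^4 / (kg * m^2):
  A. V/C: ✗ does not match
  B. C/V: ✓ matches
  C. A·s/V: ✓ matches
  D. F: ✓ matches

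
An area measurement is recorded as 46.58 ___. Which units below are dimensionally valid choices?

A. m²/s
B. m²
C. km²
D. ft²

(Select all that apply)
B, C, D

area has SI base units: m^2

Checking each option against m^2:
  A. m²/s: ✗ does not match
  B. m²: ✓ matches
  C. km²: ✓ matches
  D. ft²: ✓ matches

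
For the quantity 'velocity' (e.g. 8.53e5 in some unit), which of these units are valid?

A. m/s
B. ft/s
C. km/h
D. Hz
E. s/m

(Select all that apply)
A, B, C

velocity has SI base units: m / s

Checking each option against m / s:
  A. m/s: ✓ matches
  B. ft/s: ✓ matches
  C. km/h: ✓ matches
  D. Hz: ✗ does not match
  E. s/m: ✗ does not match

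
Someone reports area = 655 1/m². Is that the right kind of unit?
No

area has SI base units: m^2
1/m² does NOT reduce to m^2; a valid unit for area would be e.g. m².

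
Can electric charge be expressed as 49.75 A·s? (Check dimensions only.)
Yes

electric charge has SI base units: A * s
A·s reduces to the same SI base units, so it is a valid unit for electric charge.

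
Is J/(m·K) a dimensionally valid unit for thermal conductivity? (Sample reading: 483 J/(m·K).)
No

thermal conductivity has SI base units: kg * m / (s^3 * K)
J/(m·K) does NOT reduce to kg * m / (s^3 * K); a valid unit for thermal conductivity would be e.g. W/(m·K).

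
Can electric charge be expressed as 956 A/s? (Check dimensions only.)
No

electric charge has SI base units: A * s
A/s does NOT reduce to A * s; a valid unit for electric charge would be e.g. C.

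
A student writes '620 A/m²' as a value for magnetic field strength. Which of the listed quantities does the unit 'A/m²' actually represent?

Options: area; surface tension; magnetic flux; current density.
current density

magnetic field strength should have units dimensionally equivalent to A / m (e.g. A/m).
The given unit 'A/m²' reduces to A / m^2. Of the listed options, that is the dimensionality of current density.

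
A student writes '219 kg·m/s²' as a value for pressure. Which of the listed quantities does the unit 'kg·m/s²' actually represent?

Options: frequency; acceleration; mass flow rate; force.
force

pressure should have units dimensionally equivalent to kg / (m * s^2) (e.g. Pa).
The given unit 'kg·m/s²' reduces to kg * m / s^2. Of the listed options, that is the dimensionality of force.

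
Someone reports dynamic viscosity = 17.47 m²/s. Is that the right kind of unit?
No

dynamic viscosity has SI base units: kg / (m * s)
m²/s does NOT reduce to kg / (m * s); a valid unit for dynamic viscosity would be e.g. Pa·s.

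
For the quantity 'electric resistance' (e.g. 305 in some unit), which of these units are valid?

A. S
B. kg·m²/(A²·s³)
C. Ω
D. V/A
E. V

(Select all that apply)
B, C, D

electric resistance has SI base units: kg * m^2 / (A^2 * s^3)

Checking each option against kg * m^2 / (A^2 * s^3):
  A. S: ✗ does not match
  B. kg·m²/(A²·s³): ✓ matches
  C. Ω: ✓ matches
  D. V/A: ✓ matches
  E. V: ✗ does not match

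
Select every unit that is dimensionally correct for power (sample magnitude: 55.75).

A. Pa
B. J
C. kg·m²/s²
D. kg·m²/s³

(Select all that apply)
D

power has SI base units: kg * m^2 / s^3

Checking each option against kg * m^2 / s^3:
  A. Pa: ✗ does not match
  B. J: ✗ does not match
  C. kg·m²/s²: ✗ does not match
  D. kg·m²/s³: ✓ matches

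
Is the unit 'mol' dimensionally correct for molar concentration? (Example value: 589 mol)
No

molar concentration has SI base units: mol / m^3
mol does NOT reduce to mol / m^3; a valid unit for molar concentration would be e.g. mol/m³.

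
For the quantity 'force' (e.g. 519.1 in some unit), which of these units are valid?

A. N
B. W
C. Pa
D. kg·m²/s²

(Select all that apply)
A

force has SI base units: kg * m / s^2

Checking each option against kg * m / s^2:
  A. N: ✓ matches
  B. W: ✗ does not match
  C. Pa: ✗ does not match
  D. kg·m²/s²: ✗ does not match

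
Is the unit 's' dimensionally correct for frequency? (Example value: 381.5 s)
No

frequency has SI base units: 1 / s
s does NOT reduce to 1 / s; a valid unit for frequency would be e.g. Hz.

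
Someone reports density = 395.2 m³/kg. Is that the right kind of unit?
No

density has SI base units: kg / m^3
m³/kg does NOT reduce to kg / m^3; a valid unit for density would be e.g. kg/m³.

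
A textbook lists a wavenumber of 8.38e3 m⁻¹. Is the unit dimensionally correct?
Yes

wavenumber has SI base units: 1 / m
m⁻¹ reduces to the same SI base units, so it is a valid unit for wavenumber.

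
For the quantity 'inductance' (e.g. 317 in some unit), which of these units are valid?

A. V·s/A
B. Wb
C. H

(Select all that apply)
A, C

inductance has SI base units: kg * m^2 / (A^2 * s^2)

Checking each option against kg * m^2 / (A^2 * s^2):
  A. V·s/A: ✓ matches
  B. Wb: ✗ does not match
  C. H: ✓ matches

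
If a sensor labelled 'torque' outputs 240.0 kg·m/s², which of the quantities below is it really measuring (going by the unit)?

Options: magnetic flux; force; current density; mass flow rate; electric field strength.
force

torque should have units dimensionally equivalent to kg * m^2 / s^2 (e.g. N·m).
The given unit 'kg·m/s²' reduces to kg * m / s^2. Of the listed options, that is the dimensionality of force.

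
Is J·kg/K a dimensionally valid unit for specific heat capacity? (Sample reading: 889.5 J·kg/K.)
No

specific heat capacity has SI base units: m^2 / (s^2 * K)
J·kg/K does NOT reduce to m^2 / (s^2 * K); a valid unit for specific heat capacity would be e.g. J/(kg·K).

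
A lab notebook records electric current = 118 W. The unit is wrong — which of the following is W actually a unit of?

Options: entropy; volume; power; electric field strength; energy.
power

electric current should have units dimensionally equivalent to A (e.g. A).
The given unit 'W' reduces to kg * m^2 / s^3. Of the listed options, that is the dimensionality of power.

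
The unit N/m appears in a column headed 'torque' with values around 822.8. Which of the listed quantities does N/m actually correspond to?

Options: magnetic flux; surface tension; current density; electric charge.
surface tension

torque should have units dimensionally equivalent to kg * m^2 / s^2 (e.g. N·m).
The given unit 'N/m' reduces to kg / s^2. Of the listed options, that is the dimensionality of surface tension.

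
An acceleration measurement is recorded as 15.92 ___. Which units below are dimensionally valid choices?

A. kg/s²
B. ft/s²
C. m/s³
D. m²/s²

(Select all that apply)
B

acceleration has SI base units: m / s^2

Checking each option against m / s^2:
  A. kg/s²: ✗ does not match
  B. ft/s²: ✓ matches
  C. m/s³: ✗ does not match
  D. m²/s²: ✗ does not match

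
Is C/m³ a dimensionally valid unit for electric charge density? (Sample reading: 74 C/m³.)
Yes

electric charge density has SI base units: A * s / m^3
C/m³ reduces to the same SI base units, so it is a valid unit for electric charge density.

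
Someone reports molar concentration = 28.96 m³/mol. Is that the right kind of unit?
No

molar concentration has SI base units: mol / m^3
m³/mol does NOT reduce to mol / m^3; a valid unit for molar concentration would be e.g. mol/m³.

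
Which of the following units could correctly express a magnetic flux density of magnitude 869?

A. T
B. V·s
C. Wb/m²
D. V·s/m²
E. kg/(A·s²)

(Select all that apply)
A, C, D, E

magnetic flux density has SI base units: kg / (A * s^2)

Checking each option against kg / (A * s^2):
  A. T: ✓ matches
  B. V·s: ✗ does not match
  C. Wb/m²: ✓ matches
  D. V·s/m²: ✓ matches
  E. kg/(A·s²): ✓ matches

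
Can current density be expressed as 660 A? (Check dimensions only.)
No

current density has SI base units: A / m^2
A does NOT reduce to A / m^2; a valid unit for current density would be e.g. A/m².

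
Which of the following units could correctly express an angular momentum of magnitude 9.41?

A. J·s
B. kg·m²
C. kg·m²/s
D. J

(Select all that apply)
A, C

angular momentum has SI base units: kg * m^2 / s

Checking each option against kg * m^2 / s:
  A. J·s: ✓ matches
  B. kg·m²: ✗ does not match
  C. kg·m²/s: ✓ matches
  D. J: ✗ does not match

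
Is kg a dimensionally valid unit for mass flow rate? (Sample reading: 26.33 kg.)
No

mass flow rate has SI base units: kg / s
kg does NOT reduce to kg / s; a valid unit for mass flow rate would be e.g. kg/s.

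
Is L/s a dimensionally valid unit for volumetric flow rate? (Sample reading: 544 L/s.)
Yes

volumetric flow rate has SI base units: m^3 / s
L/s reduces to the same SI base units, so it is a valid unit for volumetric flow rate.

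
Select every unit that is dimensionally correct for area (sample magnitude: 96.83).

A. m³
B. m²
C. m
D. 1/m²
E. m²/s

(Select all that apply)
B

area has SI base units: m^2

Checking each option against m^2:
  A. m³: ✗ does not match
  B. m²: ✓ matches
  C. m: ✗ does not match
  D. 1/m²: ✗ does not match
  E. m²/s: ✗ does not match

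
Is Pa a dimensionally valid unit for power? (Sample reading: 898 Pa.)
No

power has SI base units: kg * m^2 / s^3
Pa does NOT reduce to kg * m^2 / s^3; a valid unit for power would be e.g. W.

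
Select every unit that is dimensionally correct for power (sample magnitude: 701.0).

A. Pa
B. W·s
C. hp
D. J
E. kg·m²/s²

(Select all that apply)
C

power has SI base units: kg * m^2 / s^3

Checking each option against kg * m^2 / s^3:
  A. Pa: ✗ does not match
  B. W·s: ✗ does not match
  C. hp: ✓ matches
  D. J: ✗ does not match
  E. kg·m²/s²: ✗ does not match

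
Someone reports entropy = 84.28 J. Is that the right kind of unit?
No

entropy has SI base units: kg * m^2 / (s^2 * K)
J does NOT reduce to kg * m^2 / (s^2 * K); a valid unit for entropy would be e.g. J/K.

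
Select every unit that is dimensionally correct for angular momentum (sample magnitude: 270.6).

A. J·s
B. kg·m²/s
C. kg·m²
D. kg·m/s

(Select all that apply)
A, B

angular momentum has SI base units: kg * m^2 / s

Checking each option against kg * m^2 / s:
  A. J·s: ✓ matches
  B. kg·m²/s: ✓ matches
  C. kg·m²: ✗ does not match
  D. kg·m/s: ✗ does not match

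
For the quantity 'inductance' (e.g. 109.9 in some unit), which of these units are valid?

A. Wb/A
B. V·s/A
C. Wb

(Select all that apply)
A, B

inductance has SI base units: kg * m^2 / (A^2 * s^2)

Checking each option against kg * m^2 / (A^2 * s^2):
  A. Wb/A: ✓ matches
  B. V·s/A: ✓ matches
  C. Wb: ✗ does not match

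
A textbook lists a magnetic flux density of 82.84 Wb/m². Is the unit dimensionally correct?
Yes

magnetic flux density has SI base units: kg / (A * s^2)
Wb/m² reduces to the same SI base units, so it is a valid unit for magnetic flux density.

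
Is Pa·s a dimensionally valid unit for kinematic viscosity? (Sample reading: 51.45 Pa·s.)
No

kinematic viscosity has SI base units: m^2 / s
Pa·s does NOT reduce to m^2 / s; a valid unit for kinematic viscosity would be e.g. m²/s.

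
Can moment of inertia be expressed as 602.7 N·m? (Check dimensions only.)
No

moment of inertia has SI base units: kg * m^2
N·m does NOT reduce to kg * m^2; a valid unit for moment of inertia would be e.g. kg·m².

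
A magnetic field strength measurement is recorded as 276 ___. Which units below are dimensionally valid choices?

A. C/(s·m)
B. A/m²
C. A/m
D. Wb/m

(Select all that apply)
A, C

magnetic field strength has SI base units: A / m

Checking each option against A / m:
  A. C/(s·m): ✓ matches
  B. A/m²: ✗ does not match
  C. A/m: ✓ matches
  D. Wb/m: ✗ does not match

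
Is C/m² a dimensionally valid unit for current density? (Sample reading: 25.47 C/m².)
No

current density has SI base units: A / m^2
C/m² does NOT reduce to A / m^2; a valid unit for current density would be e.g. A/m².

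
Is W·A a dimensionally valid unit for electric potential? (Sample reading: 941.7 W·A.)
No

electric potential has SI base units: kg * m^2 / (A * s^3)
W·A does NOT reduce to kg * m^2 / (A * s^3); a valid unit for electric potential would be e.g. V.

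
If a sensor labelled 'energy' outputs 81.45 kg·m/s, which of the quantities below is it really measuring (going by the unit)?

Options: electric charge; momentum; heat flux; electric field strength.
momentum

energy should have units dimensionally equivalent to kg * m^2 / s^2 (e.g. J).
The given unit 'kg·m/s' reduces to kg * m / s. Of the listed options, that is the dimensionality of momentum.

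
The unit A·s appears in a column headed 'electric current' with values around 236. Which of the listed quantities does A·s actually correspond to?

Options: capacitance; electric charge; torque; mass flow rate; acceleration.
electric charge

electric current should have units dimensionally equivalent to A (e.g. A).
The given unit 'A·s' reduces to A * s. Of the listed options, that is the dimensionality of electric charge.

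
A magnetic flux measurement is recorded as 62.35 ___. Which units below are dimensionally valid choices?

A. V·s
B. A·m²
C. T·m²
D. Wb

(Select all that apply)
A, C, D

magnetic flux has SI base units: kg * m^2 / (A * s^2)

Checking each option against kg * m^2 / (A * s^2):
  A. V·s: ✓ matches
  B. A·m²: ✗ does not match
  C. T·m²: ✓ matches
  D. Wb: ✓ matches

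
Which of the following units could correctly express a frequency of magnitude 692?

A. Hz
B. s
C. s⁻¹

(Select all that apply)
A, C

frequency has SI base units: 1 / s

Checking each option against 1 / s:
  A. Hz: ✓ matches
  B. s: ✗ does not match
  C. s⁻¹: ✓ matches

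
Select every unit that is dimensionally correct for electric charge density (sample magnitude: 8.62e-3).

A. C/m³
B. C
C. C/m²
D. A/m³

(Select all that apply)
A

electric charge density has SI base units: A * s / m^3

Checking each option against A * s / m^3:
  A. C/m³: ✓ matches
  B. C: ✗ does not match
  C. C/m²: ✗ does not match
  D. A/m³: ✗ does not match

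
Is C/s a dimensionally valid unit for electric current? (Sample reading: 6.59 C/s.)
Yes

electric current has SI base units: A
C/s reduces to the same SI base units, so it is a valid unit for electric current.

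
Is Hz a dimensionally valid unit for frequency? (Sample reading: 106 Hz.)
Yes

frequency has SI base units: 1 / s
Hz reduces to the same SI base units, so it is a valid unit for frequency.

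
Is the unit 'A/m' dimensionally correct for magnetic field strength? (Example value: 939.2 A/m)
Yes

magnetic field strength has SI base units: A / m
A/m reduces to the same SI base units, so it is a valid unit for magnetic field strength.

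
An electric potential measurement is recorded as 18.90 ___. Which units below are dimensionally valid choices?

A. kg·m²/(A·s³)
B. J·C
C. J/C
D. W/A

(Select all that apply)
A, C, D

electric potential has SI base units: kg * m^2 / (A * s^3)

Checking each option against kg * m^2 / (A * s^3):
  A. kg·m²/(A·s³): ✓ matches
  B. J·C: ✗ does not match
  C. J/C: ✓ matches
  D. W/A: ✓ matches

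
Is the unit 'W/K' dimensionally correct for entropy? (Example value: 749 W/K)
No

entropy has SI base units: kg * m^2 / (s^2 * K)
W/K does NOT reduce to kg * m^2 / (s^2 * K); a valid unit for entropy would be e.g. J/K.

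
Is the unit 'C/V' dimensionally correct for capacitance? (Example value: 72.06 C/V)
Yes

capacitance has SI base units: A^2 * s^4 / (kg * m^2)
C/V reduces to the same SI base units, so it is a valid unit for capacitance.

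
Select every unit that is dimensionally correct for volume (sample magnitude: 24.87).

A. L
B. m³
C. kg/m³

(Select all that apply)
A, B

volume has SI base units: m^3

Checking each option against m^3:
  A. L: ✓ matches
  B. m³: ✓ matches
  C. kg/m³: ✗ does not match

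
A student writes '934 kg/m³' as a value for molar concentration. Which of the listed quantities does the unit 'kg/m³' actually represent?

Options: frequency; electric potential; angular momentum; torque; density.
density

molar concentration should have units dimensionally equivalent to mol / m^3 (e.g. mol/m³).
The given unit 'kg/m³' reduces to kg / m^3. Of the listed options, that is the dimensionality of density.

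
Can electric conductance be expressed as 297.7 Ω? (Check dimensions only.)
No

electric conductance has SI base units: A^2 * s^3 / (kg * m^2)
Ω does NOT reduce to A^2 * s^3 / (kg * m^2); a valid unit for electric conductance would be e.g. S.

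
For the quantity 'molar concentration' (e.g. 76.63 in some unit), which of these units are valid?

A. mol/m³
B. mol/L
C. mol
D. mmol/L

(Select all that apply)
A, B, D

molar concentration has SI base units: mol / m^3

Checking each option against mol / m^3:
  A. mol/m³: ✓ matches
  B. mol/L: ✓ matches
  C. mol: ✗ does not match
  D. mmol/L: ✓ matches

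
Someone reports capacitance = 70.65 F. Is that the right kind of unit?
Yes

capacitance has SI base units: A^2 * s^4 / (kg * m^2)
F reduces to the same SI base units, so it is a valid unit for capacitance.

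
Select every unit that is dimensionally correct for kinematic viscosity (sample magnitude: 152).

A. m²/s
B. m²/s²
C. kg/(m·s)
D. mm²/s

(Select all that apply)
A, D

kinematic viscosity has SI base units: m^2 / s

Checking each option against m^2 / s:
  A. m²/s: ✓ matches
  B. m²/s²: ✗ does not match
  C. kg/(m·s): ✗ does not match
  D. mm²/s: ✓ matches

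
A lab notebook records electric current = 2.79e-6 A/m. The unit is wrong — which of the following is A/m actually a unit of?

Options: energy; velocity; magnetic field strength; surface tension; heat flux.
magnetic field strength

electric current should have units dimensionally equivalent to A (e.g. A).
The given unit 'A/m' reduces to A / m. Of the listed options, that is the dimensionality of magnetic field strength.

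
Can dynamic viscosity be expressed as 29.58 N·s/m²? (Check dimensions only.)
Yes

dynamic viscosity has SI base units: kg / (m * s)
N·s/m² reduces to the same SI base units, so it is a valid unit for dynamic viscosity.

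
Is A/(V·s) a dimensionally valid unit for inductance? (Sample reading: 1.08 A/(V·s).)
No

inductance has SI base units: kg * m^2 / (A^2 * s^2)
A/(V·s) does NOT reduce to kg * m^2 / (A^2 * s^2); a valid unit for inductance would be e.g. H.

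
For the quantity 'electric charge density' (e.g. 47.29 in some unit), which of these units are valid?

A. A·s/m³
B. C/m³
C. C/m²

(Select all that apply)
A, B

electric charge density has SI base units: A * s / m^3

Checking each option against A * s / m^3:
  A. A·s/m³: ✓ matches
  B. C/m³: ✓ matches
  C. C/m²: ✗ does not match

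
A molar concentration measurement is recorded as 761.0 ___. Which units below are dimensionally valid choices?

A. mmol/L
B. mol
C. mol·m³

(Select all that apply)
A

molar concentration has SI base units: mol / m^3

Checking each option against mol / m^3:
  A. mmol/L: ✓ matches
  B. mol: ✗ does not match
  C. mol·m³: ✗ does not match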